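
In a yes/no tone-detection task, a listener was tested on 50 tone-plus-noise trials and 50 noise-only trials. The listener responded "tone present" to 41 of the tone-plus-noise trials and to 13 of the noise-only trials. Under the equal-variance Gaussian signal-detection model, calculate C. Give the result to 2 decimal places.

H = 41/50 = 0.8200
FA = 13/50 = 0.2600
z(H) = z(0.8200) = 0.915
z(FA) = z(0.2600) = -0.643
c = −½·[z(H) + z(FA)] = −0.5 × (0.915 + (-0.643)) = -0.136
c < 0: the listener has a liberal response bias.

C = -0.14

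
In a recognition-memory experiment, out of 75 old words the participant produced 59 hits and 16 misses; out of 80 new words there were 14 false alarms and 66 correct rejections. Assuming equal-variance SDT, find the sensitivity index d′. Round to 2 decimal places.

d′ = 1.73

H = 59/75 = 0.7867
FA = 14/80 = 0.1750
z(H) = 0.795
z(FA) = -0.935
d' = z(H) − z(FA) = 0.795 − (-0.935) = 1.730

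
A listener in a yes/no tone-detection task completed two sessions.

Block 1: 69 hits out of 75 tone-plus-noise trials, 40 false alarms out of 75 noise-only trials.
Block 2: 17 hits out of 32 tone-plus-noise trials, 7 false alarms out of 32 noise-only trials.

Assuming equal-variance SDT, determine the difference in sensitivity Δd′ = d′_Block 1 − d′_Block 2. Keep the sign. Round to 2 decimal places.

Block 1: z(0.9200) = 1.405, z(0.5333) = 0.084, d' = 1.321
Block 2: z(0.5312) = 0.078, z(0.2188) = -0.776, d' = 0.854
Δd' = d'_Block 1 − d'_Block 2 = 1.321 − 0.854 = 0.467
Block 1 has the higher sensitivity.

Δd′ = 0.47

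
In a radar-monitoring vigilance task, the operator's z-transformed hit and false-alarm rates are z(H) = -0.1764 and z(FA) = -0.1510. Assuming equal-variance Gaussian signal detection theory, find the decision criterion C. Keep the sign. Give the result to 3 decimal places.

C = 0.164

c = −½·[z(H) + z(FA)] = −½·(-0.1764 + (-0.1510)) = 0.1637
c > 0: the operator has a conservative response bias.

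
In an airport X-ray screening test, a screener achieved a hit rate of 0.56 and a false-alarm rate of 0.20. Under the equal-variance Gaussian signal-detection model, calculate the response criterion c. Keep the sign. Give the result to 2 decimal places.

c = 0.35

Φ⁻¹(0.56) = 0.151, Φ⁻¹(0.20) = -0.842
c = −½·[z(H) + z(FA)] = −0.5 × (0.151 + (-0.842)) = 0.3455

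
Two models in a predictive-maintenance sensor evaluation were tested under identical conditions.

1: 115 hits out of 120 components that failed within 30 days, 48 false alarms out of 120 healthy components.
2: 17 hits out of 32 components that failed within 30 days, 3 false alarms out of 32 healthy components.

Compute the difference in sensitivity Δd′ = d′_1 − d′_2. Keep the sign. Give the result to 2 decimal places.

1: z(0.9583) = 1.731, z(0.4000) = -0.253, d' = 1.984
2: z(0.5312) = 0.078, z(0.0938) = -1.318, d' = 1.396
Δd' = d'_1 − d'_2 = 1.984 − 1.396 = 0.588
1 has the higher sensitivity.

Δd′ = 0.59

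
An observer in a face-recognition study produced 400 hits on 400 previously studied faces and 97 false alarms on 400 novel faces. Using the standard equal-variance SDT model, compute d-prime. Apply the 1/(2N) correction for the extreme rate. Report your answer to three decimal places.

The hit rate is 400/400 = 1, so apply the 1/(2N) correction: H → 1 − 1/(2·400) = 0.99875.
z(H) = z(0.99875) = 3.0233
z(FA) = z(0.24250) = -0.6983
d' = 3.0233 − (-0.6983) = 3.7216

d-prime = 3.722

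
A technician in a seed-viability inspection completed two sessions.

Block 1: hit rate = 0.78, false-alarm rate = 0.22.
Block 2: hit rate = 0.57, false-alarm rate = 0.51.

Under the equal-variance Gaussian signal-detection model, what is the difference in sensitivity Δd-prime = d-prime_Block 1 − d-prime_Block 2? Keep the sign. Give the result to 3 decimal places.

Δd-prime = 1.393

Block 1: z(0.78) = 0.7722, z(0.22) = -0.7722, d' = 1.5444
Block 2: z(0.57) = 0.1764, z(0.51) = 0.0251, d' = 0.1513
Δd' = d'_Block 1 − d'_Block 2 = 1.5444 − 0.1513 = 1.3931
Block 1 has the higher sensitivity.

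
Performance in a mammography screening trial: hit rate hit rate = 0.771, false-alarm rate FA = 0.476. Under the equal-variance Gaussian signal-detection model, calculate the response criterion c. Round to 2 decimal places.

c = -0.34

Φ⁻¹(H) = Φ⁻¹(0.771) = 0.7421
Φ⁻¹(FA) = Φ⁻¹(0.476) = -0.0602
c = −½·[z(H) + z(FA)] = −0.5 × (0.7421 + (-0.0602)) = -0.34095
c < 0: the reader has a liberal response bias.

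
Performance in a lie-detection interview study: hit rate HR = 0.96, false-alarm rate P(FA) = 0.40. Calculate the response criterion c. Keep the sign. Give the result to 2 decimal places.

c = -0.75

z(H) = 1.7507
z(FA) = -0.2533
c = −½·[z(H) + z(FA)] = −0.5 × (1.7507 + (-0.2533)) = -0.7487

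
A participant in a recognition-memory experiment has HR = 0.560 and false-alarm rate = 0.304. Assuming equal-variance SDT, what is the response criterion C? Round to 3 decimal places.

Φ⁻¹(H) = Φ⁻¹(0.560) = 0.1510
Φ⁻¹(FA) = Φ⁻¹(0.304) = -0.5129
c = −½·[z(H) + z(FA)] = −0.5 × (0.1510 + (-0.5129)) = 0.18095

C = 0.181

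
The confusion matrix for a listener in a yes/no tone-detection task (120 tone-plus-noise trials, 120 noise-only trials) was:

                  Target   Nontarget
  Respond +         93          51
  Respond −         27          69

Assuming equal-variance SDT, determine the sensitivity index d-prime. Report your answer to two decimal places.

d-prime = 0.94

H = 93/120 = 0.7750
FA = 51/120 = 0.4250
Φ⁻¹(H) = 0.7554
Φ⁻¹(FA) = -0.1891
d' = z(H) − z(FA) = 0.7554 − (-0.1891) = 0.9445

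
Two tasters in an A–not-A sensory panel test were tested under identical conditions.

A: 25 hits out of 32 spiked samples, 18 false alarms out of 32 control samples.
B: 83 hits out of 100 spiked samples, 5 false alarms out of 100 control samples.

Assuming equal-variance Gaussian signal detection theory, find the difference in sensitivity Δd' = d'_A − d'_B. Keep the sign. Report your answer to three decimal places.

A: z(0.7812) = 0.7763, z(0.5625) = 0.1573, d' = 0.6190
B: z(0.8300) = 0.9542, z(0.0500) = -1.6449, d' = 2.5991
Δd' = d'_A − d'_B = 0.6190 − 2.5991 = -1.9801
B has the higher sensitivity.

Δd' = -1.980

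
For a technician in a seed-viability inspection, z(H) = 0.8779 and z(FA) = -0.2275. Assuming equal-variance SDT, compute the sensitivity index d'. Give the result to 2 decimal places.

d' = 1.11

d' = z(H) − z(FA) = 0.8779 − (-0.2275) = 1.1054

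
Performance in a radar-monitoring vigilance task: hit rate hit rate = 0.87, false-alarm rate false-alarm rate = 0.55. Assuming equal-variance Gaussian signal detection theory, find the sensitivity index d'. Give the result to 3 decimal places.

z(0.87) = 1.1264, z(0.55) = 0.1257
d' = z(H) − z(FA) = 1.1264 − 0.1257 = 1.0007

d' = 1.001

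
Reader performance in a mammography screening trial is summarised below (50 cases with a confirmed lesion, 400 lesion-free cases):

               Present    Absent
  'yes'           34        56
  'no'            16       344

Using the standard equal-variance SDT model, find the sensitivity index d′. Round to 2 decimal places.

H = 34/50 = 0.6800
FA = 56/400 = 0.1400
z(H) = z(0.6800) = 0.468
z(FA) = z(0.1400) = -1.080
d' = z(H) − z(FA) = 0.468 − (-1.080) = 1.548

d′ = 1.55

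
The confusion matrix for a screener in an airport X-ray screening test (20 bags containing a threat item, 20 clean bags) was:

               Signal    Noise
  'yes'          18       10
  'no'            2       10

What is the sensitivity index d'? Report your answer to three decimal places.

H = 18/20 = 0.9000
FA = 10/20 = 0.5000
z(H) = 1.2816
z(FA) = 0.0000
d' = z(H) − z(FA) = 1.2816 − 0.0000 = 1.2816

d' = 1.282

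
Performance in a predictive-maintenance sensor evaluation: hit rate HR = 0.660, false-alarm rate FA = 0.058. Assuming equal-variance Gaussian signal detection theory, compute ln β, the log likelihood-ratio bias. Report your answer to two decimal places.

ln β = 1.15

z(H) = 0.412
z(FA) = -1.572
ln β = −½·[z(H)² − z(FA)²] = −0.5 × (0.170 − 2.471) = 1.1505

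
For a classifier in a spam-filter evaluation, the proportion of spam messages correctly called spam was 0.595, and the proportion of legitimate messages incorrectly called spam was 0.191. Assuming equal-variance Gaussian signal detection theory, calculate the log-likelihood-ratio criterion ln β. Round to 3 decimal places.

ln β = 0.353

z(0.595) = 0.2404, z(0.191) = -0.8742
ln β = −½·[z(H)² − z(FA)²] = −0.5 × (0.0578 − 0.7642) = 0.3532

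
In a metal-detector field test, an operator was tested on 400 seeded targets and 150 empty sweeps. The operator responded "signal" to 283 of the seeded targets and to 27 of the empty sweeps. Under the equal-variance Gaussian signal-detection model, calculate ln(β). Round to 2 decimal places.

H = 283/400 = 0.7075
FA = 27/150 = 0.1800
z(H) = z(0.7075) = 0.546
z(FA) = z(0.1800) = -0.915
ln β = −½·[z(H)² − z(FA)²] = −0.5 × (0.298 − 0.837) = 0.2695

ln β = 0.27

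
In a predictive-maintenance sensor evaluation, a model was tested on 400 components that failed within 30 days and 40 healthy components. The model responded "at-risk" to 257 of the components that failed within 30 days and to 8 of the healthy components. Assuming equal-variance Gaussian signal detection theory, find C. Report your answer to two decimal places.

H = 257/400 = 0.6425
FA = 8/40 = 0.2000
Φ⁻¹(H) = 0.3651
Φ⁻¹(FA) = -0.8416
c = −½·[z(H) + z(FA)] = −0.5 × (0.3651 + (-0.8416)) = 0.23825

C = 0.24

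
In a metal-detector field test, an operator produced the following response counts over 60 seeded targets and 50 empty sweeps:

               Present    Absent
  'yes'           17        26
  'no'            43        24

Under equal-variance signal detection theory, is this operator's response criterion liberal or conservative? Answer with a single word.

conservative

z(H) = -0.573, z(FA) = 0.050
c = −½·(z(H) + z(FA)) = 0.2615
c > 0 → conservative criterion (biased toward responding “no”).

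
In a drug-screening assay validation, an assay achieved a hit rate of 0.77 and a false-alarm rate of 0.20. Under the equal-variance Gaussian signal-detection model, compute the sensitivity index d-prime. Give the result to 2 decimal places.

d-prime = 1.58

z(0.77) = 0.7388, z(0.20) = -0.8416
d' = z(H) − z(FA) = 0.7388 − (-0.8416) = 1.5804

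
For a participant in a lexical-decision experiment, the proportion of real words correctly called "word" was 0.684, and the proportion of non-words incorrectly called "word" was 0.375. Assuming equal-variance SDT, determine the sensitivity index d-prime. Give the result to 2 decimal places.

z(0.684) = 0.479, z(0.375) = -0.319
d' = z(H) − z(FA) = 0.479 − (-0.319) = 0.798

d-prime = 0.80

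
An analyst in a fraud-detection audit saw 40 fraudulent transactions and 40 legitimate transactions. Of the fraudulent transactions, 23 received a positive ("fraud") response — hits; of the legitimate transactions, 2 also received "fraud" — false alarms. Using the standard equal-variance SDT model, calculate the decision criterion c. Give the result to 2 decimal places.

c = 0.73

H = 23/40 = 0.5750
FA = 2/40 = 0.0500
z(0.5750) = 0.189, z(0.0500) = -1.645
c = −½·[z(H) + z(FA)] = −0.5 × (0.189 + (-1.645)) = 0.728
c > 0: the analyst has a conservative response bias.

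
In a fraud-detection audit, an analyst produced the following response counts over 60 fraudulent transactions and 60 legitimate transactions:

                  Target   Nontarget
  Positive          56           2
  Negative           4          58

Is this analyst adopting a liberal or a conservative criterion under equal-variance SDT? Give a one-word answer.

conservative

z(H) = 1.501, z(FA) = -1.834
c = −½·(z(H) + z(FA)) = 0.1665
c > 0 → conservative criterion (biased toward responding “no”).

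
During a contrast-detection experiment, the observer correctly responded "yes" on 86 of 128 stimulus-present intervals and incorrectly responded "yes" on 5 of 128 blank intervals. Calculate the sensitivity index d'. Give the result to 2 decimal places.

d' = 2.21

H = 86/128 = 0.6719
FA = 5/128 = 0.0391
z(H) = z(0.6719) = 0.4452
z(FA) = z(0.0391) = -1.7612
d' = z(H) − z(FA) = 0.4452 − (-1.7612) = 2.2064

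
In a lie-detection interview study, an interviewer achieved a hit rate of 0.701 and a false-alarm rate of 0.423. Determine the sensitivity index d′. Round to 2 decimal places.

Φ⁻¹(0.701) = 0.5273, Φ⁻¹(0.423) = -0.1942
d' = z(H) − z(FA) = 0.5273 − (-0.1942) = 0.7215

d′ = 0.72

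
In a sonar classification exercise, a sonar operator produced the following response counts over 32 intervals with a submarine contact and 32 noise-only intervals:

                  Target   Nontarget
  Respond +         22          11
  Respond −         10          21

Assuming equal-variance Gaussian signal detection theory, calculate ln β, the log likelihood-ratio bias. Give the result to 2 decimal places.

ln β = -0.04

H = 22/32 = 0.6875
FA = 11/32 = 0.3438
z(H) = 0.489
z(FA) = -0.402
ln β = −½·[z(H)² − z(FA)²] = −0.5 × (0.239 − 0.162) = -0.0385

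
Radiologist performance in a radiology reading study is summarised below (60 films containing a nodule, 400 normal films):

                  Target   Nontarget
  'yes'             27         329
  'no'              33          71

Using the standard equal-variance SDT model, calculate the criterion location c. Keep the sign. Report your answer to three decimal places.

H = 27/60 = 0.4500
FA = 329/400 = 0.8225
Φ⁻¹(H) = Φ⁻¹(0.4500) = -0.1257
Φ⁻¹(FA) = Φ⁻¹(0.8225) = 0.9249
c = −½·[z(H) + z(FA)] = −0.5 × (-0.1257 + 0.9249) = -0.3996

c = -0.400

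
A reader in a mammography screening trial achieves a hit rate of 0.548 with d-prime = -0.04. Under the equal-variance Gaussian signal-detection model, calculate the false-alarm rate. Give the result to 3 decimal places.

false-alarm rate = 0.564

z(hit rate) = z(0.548) = 0.1206
z(FA) = z(H) − d' = 0.1206 − (-0.04) = 0.1606
false-alarm rate = Φ(0.1606) = 0.5638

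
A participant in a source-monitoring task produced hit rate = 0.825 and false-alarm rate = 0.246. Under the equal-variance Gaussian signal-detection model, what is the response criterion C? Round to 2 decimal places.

C = -0.12

Φ⁻¹(H) = Φ⁻¹(0.825) = 0.935
Φ⁻¹(FA) = Φ⁻¹(0.246) = -0.687
c = −½·[z(H) + z(FA)] = −0.5 × (0.935 + (-0.687)) = -0.124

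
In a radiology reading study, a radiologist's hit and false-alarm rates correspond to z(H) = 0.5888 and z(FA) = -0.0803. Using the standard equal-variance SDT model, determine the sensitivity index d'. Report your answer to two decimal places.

d' = z(H) − z(FA) = 0.5888 − (-0.0803) = 0.6691

d' = 0.67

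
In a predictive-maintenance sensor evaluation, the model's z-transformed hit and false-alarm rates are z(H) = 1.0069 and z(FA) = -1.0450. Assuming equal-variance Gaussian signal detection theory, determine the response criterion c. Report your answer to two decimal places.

c = 0.02

c = −½·[z(H) + z(FA)] = −½·(1.0069 + (-1.0450)) = 0.01905
c > 0: the model has a conservative response bias.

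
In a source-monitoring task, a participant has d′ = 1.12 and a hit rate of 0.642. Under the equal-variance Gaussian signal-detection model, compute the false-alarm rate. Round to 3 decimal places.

false-alarm rate = 0.225

z(hit rate) = z(0.642) = 0.3638
z(FA) = z(H) − d' = 0.3638 − 1.12 = -0.7562
false-alarm rate = Φ(-0.7562) = 0.2248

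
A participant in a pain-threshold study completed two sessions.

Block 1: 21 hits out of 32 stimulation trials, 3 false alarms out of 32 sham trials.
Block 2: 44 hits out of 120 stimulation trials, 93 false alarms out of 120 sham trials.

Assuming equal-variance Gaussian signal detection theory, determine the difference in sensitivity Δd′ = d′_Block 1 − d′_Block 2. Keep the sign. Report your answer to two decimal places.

Δd′ = 2.82

Block 1: z(0.6562) = 0.402, z(0.0938) = -1.318, d' = 1.720
Block 2: z(0.3667) = -0.341, z(0.7750) = 0.755, d' = -1.096
Δd' = d'_Block 1 − d'_Block 2 = 1.720 − (-1.096) = 2.816
Block 1 has the higher sensitivity.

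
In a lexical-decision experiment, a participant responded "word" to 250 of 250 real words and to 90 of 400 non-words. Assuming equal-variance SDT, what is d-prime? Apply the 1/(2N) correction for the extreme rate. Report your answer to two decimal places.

The hit rate is 250/250 = 1, so apply the 1/(2N) correction: H → 1 − 1/(2·250) = 0.99800.
z(H) = z(0.99800) = 2.878
z(FA) = z(0.22500) = -0.755
d' = 2.878 − (-0.755) = 3.633

d-prime = 3.63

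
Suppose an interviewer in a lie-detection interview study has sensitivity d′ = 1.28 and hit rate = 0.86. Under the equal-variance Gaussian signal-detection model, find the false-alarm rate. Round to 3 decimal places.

z(hit rate) = z(0.86) = 1.0803
z(FA) = z(H) − d' = 1.0803 − 1.28 = -0.1997
false-alarm rate = Φ(-0.1997) = 0.4209

false-alarm rate = 0.421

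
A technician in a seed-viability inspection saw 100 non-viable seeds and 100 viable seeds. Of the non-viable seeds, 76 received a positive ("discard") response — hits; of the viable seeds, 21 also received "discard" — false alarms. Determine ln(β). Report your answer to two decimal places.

ln β = 0.08

H = 76/100 = 0.7600
FA = 21/100 = 0.2100
Φ⁻¹(H) = Φ⁻¹(0.7600) = 0.706
Φ⁻¹(FA) = Φ⁻¹(0.2100) = -0.806
ln β = −½·[z(H)² − z(FA)²] = −0.5 × (0.498 − 0.650) = 0.076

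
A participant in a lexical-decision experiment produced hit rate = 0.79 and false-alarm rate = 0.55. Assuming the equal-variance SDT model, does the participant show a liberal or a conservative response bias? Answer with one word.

liberal

z(H) = 0.806, z(FA) = 0.126
c = −½·(z(H) + z(FA)) = -0.466
c < 0 → liberal criterion (biased toward responding “yes”).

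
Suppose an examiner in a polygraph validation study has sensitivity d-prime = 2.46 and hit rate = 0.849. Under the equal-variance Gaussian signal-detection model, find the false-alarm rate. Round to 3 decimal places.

z(hit rate) = z(0.849) = 1.0322
z(FA) = z(H) − d' = 1.0322 − 2.46 = -1.4278
false-alarm rate = Φ(-1.4278) = 0.0767

false-alarm rate = 0.077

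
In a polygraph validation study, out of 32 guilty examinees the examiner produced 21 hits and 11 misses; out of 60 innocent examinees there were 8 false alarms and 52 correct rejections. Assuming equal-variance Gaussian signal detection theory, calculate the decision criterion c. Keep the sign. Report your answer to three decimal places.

c = 0.354

H = 21/32 = 0.6562
FA = 8/60 = 0.1333
z(H) = 0.4021
z(FA) = -1.1109
c = −½·[z(H) + z(FA)] = −0.5 × (0.4021 + (-1.1109)) = 0.3544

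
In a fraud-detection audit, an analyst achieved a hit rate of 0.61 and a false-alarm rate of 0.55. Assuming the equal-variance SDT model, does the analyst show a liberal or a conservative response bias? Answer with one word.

liberal

z(H) = 0.279, z(FA) = 0.126
c = −½·(z(H) + z(FA)) = -0.2025
c < 0 → liberal criterion (biased toward responding “yes”).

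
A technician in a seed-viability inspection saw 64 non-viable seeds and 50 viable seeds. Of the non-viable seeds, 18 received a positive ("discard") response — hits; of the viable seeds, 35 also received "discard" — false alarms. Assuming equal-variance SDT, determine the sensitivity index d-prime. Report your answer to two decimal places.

H = 18/64 = 0.2812
FA = 35/50 = 0.7000
z(H) = z(0.2812) = -0.579
z(FA) = z(0.7000) = 0.524
d' = z(H) − z(FA) = -0.579 − 0.524 = -1.103

d-prime = -1.10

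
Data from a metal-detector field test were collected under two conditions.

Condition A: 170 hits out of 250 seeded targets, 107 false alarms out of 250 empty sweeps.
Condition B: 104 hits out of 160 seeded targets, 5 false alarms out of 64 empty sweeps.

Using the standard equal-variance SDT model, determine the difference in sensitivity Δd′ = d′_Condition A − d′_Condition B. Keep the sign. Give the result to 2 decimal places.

Condition A: z(0.6800) = 0.468, z(0.4280) = -0.181, d' = 0.649
Condition B: z(0.6500) = 0.385, z(0.0781) = -1.418, d' = 1.803
Δd' = d'_Condition A − d'_Condition B = 0.649 − 1.803 = -1.154
Condition B has the higher sensitivity.

Δd′ = -1.15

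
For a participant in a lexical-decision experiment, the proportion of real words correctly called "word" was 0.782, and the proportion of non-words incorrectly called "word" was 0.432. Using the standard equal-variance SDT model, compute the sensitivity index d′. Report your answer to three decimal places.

z(H) = 0.7790
z(FA) = -0.1713
d' = z(H) − z(FA) = 0.7790 − (-0.1713) = 0.9503

d′ = 0.950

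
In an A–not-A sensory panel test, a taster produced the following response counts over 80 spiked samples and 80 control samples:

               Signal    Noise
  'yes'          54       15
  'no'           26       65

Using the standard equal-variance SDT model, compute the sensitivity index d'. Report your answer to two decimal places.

H = 54/80 = 0.6750
FA = 15/80 = 0.1875
Φ⁻¹(H) = 0.4538
Φ⁻¹(FA) = -0.8871
d' = z(H) − z(FA) = 0.4538 − (-0.8871) = 1.3409

d' = 1.34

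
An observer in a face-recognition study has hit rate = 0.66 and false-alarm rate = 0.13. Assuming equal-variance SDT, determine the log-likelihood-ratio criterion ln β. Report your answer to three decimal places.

Φ⁻¹(0.66) = 0.4125, Φ⁻¹(0.13) = -1.1264
ln β = −½·[z(H)² − z(FA)²] = −0.5 × (0.1702 − 1.2688) = 0.5493

ln β = 0.549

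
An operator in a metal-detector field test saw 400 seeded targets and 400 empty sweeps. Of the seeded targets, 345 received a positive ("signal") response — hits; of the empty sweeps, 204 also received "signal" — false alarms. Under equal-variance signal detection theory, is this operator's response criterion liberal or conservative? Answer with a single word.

z(H) = 1.092, z(FA) = 0.025
c = −½·(z(H) + z(FA)) = -0.5585
c < 0 → liberal criterion (biased toward responding “yes”).

liberal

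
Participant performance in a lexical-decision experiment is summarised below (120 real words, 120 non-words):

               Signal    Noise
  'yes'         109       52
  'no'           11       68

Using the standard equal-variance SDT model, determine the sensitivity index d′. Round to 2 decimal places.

d′ = 1.50

H = 109/120 = 0.9083
FA = 52/120 = 0.4333
z(H) = z(0.9083) = 1.3304
z(FA) = z(0.4333) = -0.1680
d' = z(H) − z(FA) = 1.3304 − (-0.1680) = 1.4984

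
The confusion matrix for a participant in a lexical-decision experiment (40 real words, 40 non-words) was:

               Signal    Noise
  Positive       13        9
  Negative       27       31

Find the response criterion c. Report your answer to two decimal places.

H = 13/40 = 0.3250
FA = 9/40 = 0.2250
z(H) = -0.4538
z(FA) = -0.7554
c = −½·[z(H) + z(FA)] = −0.5 × (-0.4538 + (-0.7554)) = 0.6046

c = 0.60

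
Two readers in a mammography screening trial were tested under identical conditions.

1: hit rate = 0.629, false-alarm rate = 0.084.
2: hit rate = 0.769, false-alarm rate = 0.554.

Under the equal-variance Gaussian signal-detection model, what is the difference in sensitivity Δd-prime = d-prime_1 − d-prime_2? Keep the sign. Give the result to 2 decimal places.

1: z(0.629) = 0.329, z(0.084) = -1.379, d' = 1.708
2: z(0.769) = 0.736, z(0.554) = 0.136, d' = 0.600
Δd' = d'_1 − d'_2 = 1.708 − 0.600 = 1.108
1 has the higher sensitivity.

Δd-prime = 1.11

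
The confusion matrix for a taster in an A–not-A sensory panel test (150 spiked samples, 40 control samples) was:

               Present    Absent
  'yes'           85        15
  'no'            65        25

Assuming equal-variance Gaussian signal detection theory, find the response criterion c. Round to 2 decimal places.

c = 0.08

H = 85/150 = 0.5667
FA = 15/40 = 0.3750
z(H) = z(0.5667) = 0.1680
z(FA) = z(0.3750) = -0.3186
c = −½·[z(H) + z(FA)] = −0.5 × (0.1680 + (-0.3186)) = 0.0753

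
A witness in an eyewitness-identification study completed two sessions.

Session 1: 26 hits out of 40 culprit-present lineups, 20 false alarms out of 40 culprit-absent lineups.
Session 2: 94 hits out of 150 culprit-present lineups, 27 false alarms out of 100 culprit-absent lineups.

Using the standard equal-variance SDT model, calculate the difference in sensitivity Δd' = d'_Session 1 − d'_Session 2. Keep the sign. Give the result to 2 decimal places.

Session 1: z(0.6500) = 0.385, z(0.5000) = 0.000, d' = 0.385
Session 2: z(0.6267) = 0.323, z(0.2700) = -0.613, d' = 0.936
Δd' = d'_Session 1 − d'_Session 2 = 0.385 − 0.936 = -0.551
Session 2 has the higher sensitivity.

Δd' = -0.55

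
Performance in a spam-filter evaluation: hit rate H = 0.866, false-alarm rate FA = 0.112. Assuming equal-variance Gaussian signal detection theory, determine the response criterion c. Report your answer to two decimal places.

z(H) = z(0.866) = 1.1077
z(FA) = z(0.112) = -1.2160
c = −½·[z(H) + z(FA)] = −0.5 × (1.1077 + (-1.2160)) = 0.05415
c > 0: the classifier has a conservative response bias.

c = 0.05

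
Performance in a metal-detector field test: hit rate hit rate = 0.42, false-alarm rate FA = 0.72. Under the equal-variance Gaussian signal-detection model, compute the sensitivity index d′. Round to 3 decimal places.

d′ = -0.785

z(0.42) = -0.2019, z(0.72) = 0.5828
d' = z(H) − z(FA) = -0.2019 − 0.5828 = -0.7847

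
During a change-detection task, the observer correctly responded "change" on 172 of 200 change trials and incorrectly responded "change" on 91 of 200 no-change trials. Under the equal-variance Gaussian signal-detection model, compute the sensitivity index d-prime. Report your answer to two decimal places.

H = 172/200 = 0.8600
FA = 91/200 = 0.4550
Φ⁻¹(0.8600) = 1.080, Φ⁻¹(0.4550) = -0.113
d' = z(H) − z(FA) = 1.080 − (-0.113) = 1.193

d-prime = 1.19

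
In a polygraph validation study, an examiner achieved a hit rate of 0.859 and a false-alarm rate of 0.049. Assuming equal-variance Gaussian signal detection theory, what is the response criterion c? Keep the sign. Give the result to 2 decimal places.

c = 0.29

Φ⁻¹(H) = Φ⁻¹(0.859) = 1.0758
Φ⁻¹(FA) = Φ⁻¹(0.049) = -1.6546
c = −½·[z(H) + z(FA)] = −0.5 × (1.0758 + (-1.6546)) = 0.2894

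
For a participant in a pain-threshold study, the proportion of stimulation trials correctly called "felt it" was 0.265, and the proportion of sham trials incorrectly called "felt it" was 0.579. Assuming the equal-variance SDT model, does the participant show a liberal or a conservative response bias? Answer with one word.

z(H) = -0.628, z(FA) = 0.199
c = −½·(z(H) + z(FA)) = 0.2145
c > 0 → conservative criterion (biased toward responding “no”).

conservative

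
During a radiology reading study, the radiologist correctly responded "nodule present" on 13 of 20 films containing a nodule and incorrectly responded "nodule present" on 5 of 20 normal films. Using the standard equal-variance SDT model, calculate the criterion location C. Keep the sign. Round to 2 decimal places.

C = 0.14

H = 13/20 = 0.6500
FA = 5/20 = 0.2500
z(H) = z(0.6500) = 0.385
z(FA) = z(0.2500) = -0.674
c = −½·[z(H) + z(FA)] = −0.5 × (0.385 + (-0.674)) = 0.1445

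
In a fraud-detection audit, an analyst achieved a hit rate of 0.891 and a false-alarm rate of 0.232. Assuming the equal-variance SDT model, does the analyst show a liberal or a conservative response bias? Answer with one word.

liberal

z(H) = 1.232, z(FA) = -0.732
c = −½·(z(H) + z(FA)) = -0.250
c < 0 → liberal criterion (biased toward responding “yes”).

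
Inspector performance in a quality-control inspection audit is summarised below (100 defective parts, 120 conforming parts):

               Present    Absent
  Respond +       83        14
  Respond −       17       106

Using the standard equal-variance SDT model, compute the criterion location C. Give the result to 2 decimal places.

H = 83/100 = 0.8300
FA = 14/120 = 0.1167
z(H) = z(0.8300) = 0.9542
z(FA) = z(0.1167) = -1.1916
c = −½·[z(H) + z(FA)] = −0.5 × (0.9542 + (-1.1916)) = 0.1187

C = 0.12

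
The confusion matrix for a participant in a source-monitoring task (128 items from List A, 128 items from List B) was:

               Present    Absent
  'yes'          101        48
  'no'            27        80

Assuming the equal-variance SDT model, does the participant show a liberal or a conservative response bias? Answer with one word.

liberal

z(H) = 0.803, z(FA) = -0.319
c = −½·(z(H) + z(FA)) = -0.242
c < 0 → liberal criterion (biased toward responding “yes”).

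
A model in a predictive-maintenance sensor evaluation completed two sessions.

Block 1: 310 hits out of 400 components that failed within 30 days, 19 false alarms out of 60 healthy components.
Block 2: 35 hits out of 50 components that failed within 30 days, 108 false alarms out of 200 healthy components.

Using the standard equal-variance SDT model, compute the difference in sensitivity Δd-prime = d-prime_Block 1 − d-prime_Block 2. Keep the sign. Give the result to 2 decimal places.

Block 1: z(0.7750) = 0.755, z(0.3167) = -0.477, d' = 1.232
Block 2: z(0.7000) = 0.524, z(0.5400) = 0.100, d' = 0.424
Δd' = d'_Block 1 − d'_Block 2 = 1.232 − 0.424 = 0.808
Block 1 has the higher sensitivity.

Δd-prime = 0.81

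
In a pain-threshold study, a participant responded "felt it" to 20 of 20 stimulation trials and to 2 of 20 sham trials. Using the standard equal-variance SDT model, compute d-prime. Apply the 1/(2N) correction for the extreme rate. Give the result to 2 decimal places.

The hit rate is 20/20 = 1, so apply the 1/(2N) correction: H → 1 − 1/(2·20) = 0.97500.
z(H) = z(0.97500) = 1.960
z(FA) = z(0.10000) = -1.282
d' = 1.960 − (-1.282) = 3.242

d-prime = 3.24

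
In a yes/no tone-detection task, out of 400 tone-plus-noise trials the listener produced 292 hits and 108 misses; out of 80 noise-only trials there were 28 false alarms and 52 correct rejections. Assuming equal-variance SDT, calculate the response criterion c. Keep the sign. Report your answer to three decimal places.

c = -0.114

H = 292/400 = 0.7300
FA = 28/80 = 0.3500
z(0.7300) = 0.6128, z(0.3500) = -0.3853
c = −½·[z(H) + z(FA)] = −0.5 × (0.6128 + (-0.3853)) = -0.11375
c < 0: the listener has a liberal response bias.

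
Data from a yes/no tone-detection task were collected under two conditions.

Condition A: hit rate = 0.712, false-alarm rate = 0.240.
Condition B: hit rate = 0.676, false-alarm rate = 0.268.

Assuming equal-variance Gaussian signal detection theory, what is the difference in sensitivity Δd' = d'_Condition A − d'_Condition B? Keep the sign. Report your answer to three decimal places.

Δd' = 0.190

Condition A: z(0.712) = 0.5592, z(0.240) = -0.7063, d' = 1.2655
Condition B: z(0.676) = 0.4565, z(0.268) = -0.6189, d' = 1.0754
Δd' = d'_Condition A − d'_Condition B = 1.2655 − 1.0754 = 0.1901
Condition A has the higher sensitivity.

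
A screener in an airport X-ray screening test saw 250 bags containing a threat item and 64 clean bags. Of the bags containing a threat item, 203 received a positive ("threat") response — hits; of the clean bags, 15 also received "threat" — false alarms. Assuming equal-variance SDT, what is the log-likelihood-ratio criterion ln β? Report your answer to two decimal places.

ln β = -0.13

H = 203/250 = 0.8120
FA = 15/64 = 0.2344
z(H) = z(0.8120) = 0.885
z(FA) = z(0.2344) = -0.724
ln β = −½·[z(H)² − z(FA)²] = −0.5 × (0.783 − 0.524) = -0.1295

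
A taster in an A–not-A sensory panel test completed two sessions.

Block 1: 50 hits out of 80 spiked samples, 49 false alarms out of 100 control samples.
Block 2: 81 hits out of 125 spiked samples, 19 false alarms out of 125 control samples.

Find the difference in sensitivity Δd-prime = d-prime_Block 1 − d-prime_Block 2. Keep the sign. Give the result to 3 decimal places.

Block 1: z(0.6250) = 0.3186, z(0.4900) = -0.0251, d' = 0.3437
Block 2: z(0.6480) = 0.3799, z(0.1520) = -1.0279, d' = 1.4078
Δd' = d'_Block 1 − d'_Block 2 = 0.3437 − 1.4078 = -1.0641
Block 2 has the higher sensitivity.

Δd-prime = -1.064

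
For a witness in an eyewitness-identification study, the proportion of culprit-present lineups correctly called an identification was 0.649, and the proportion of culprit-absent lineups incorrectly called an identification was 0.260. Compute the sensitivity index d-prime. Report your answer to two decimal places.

z(0.649) = 0.383, z(0.260) = -0.643
d' = z(H) − z(FA) = 0.383 − (-0.643) = 1.026

d-prime = 1.03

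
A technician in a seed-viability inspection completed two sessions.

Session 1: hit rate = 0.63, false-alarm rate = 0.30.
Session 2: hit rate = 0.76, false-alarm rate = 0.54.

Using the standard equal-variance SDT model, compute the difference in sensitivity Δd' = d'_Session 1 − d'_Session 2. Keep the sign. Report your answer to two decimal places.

Δd' = 0.25

Session 1: z(0.63) = 0.332, z(0.30) = -0.524, d' = 0.856
Session 2: z(0.76) = 0.706, z(0.54) = 0.100, d' = 0.606
Δd' = d'_Session 1 − d'_Session 2 = 0.856 − 0.606 = 0.250
Session 1 has the higher sensitivity.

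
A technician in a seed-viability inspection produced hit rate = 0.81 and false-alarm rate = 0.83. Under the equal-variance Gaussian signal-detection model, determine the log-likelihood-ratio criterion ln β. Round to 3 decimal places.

Φ⁻¹(0.81) = 0.8779, Φ⁻¹(0.83) = 0.9542
ln β = −½·[z(H)² − z(FA)²] = −0.5 × (0.7707 − 0.9105) = 0.0699

ln β = 0.070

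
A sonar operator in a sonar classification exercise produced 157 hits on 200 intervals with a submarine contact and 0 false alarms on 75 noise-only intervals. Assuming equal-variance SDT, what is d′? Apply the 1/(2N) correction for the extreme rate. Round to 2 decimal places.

The false-alarm rate is 0/75 = 0, so apply the 1/(2N) correction: FA → 1/(2·75) = 0.00667.
z(H) = z(0.78500) = 0.789
z(FA) = z(0.00667) = -2.475
d' = 0.789 − (-2.475) = 3.264

d′ = 3.26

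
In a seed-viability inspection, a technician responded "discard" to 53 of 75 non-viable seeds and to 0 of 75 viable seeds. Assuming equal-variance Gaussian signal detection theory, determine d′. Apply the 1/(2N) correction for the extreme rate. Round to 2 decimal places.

d′ = 3.02

The false-alarm rate is 0/75 = 0, so apply the 1/(2N) correction: FA → 1/(2·75) = 0.00667.
z(H) = z(0.70667) = 0.544
z(FA) = z(0.00667) = -2.475
d' = 0.544 − (-2.475) = 3.019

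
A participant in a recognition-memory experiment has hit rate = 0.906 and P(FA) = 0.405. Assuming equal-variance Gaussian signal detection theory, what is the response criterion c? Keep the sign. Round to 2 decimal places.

z(H) = 1.3165
z(FA) = -0.2404
c = −½·[z(H) + z(FA)] = −0.5 × (1.3165 + (-0.2404)) = -0.53805

c = -0.54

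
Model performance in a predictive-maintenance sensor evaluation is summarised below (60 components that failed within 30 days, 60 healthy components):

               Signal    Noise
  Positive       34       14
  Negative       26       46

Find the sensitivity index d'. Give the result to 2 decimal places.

H = 34/60 = 0.5667
FA = 14/60 = 0.2333
z(0.5667) = 0.168, z(0.2333) = -0.728
d' = z(H) − z(FA) = 0.168 − (-0.728) = 0.896

d' = 0.90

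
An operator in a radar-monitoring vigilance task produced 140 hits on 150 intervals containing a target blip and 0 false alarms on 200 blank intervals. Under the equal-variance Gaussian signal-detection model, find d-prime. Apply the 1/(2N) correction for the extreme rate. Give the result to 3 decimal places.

The false-alarm rate is 0/200 = 0, so apply the 1/(2N) correction: FA → 1/(2·200) = 0.00250.
z(H) = z(0.93333) = 1.5011
z(FA) = z(0.00250) = -2.8070
d' = 1.5011 − (-2.8070) = 4.3081

d-prime = 4.308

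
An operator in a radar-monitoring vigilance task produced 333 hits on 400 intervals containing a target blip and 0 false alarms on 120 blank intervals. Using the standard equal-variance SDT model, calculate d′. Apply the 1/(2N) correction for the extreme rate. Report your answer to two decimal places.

The false-alarm rate is 0/120 = 0, so apply the 1/(2N) correction: FA → 1/(2·120) = 0.00417.
z(H) = z(0.83250) = 0.964
z(FA) = z(0.00417) = -2.638
d' = 0.964 − (-2.638) = 3.602

d′ = 3.60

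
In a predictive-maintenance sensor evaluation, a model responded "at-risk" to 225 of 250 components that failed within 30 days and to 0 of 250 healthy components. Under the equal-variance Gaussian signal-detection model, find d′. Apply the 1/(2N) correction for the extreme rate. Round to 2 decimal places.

d′ = 4.16

The false-alarm rate is 0/250 = 0, so apply the 1/(2N) correction: FA → 1/(2·250) = 0.00200.
z(H) = z(0.90000) = 1.282
z(FA) = z(0.00200) = -2.878
d' = 1.282 − (-2.878) = 4.160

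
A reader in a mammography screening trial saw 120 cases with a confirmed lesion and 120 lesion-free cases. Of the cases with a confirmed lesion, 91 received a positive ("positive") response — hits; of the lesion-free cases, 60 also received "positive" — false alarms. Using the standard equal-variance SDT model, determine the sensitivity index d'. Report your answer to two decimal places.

d' = 0.70

H = 91/120 = 0.7583
FA = 60/120 = 0.5000
Φ⁻¹(H) = Φ⁻¹(0.7583) = 0.701
Φ⁻¹(FA) = Φ⁻¹(0.5000) = 0.000
d' = z(H) − z(FA) = 0.701 − 0.000 = 0.701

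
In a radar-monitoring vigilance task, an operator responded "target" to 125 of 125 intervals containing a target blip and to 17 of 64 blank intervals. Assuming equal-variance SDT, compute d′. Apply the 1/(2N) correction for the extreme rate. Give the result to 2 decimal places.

d′ = 3.28

The hit rate is 125/125 = 1, so apply the 1/(2N) correction: H → 1 − 1/(2·125) = 0.99600.
z(H) = z(0.99600) = 2.652
z(FA) = z(0.26562) = -0.626
d' = 2.652 − (-0.626) = 3.278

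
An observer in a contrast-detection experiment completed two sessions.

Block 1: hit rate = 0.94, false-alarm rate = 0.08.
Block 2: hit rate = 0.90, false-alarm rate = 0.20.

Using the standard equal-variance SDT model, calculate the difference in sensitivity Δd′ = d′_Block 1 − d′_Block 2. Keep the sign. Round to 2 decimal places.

Δd′ = 0.84

Block 1: z(0.94) = 1.555, z(0.08) = -1.405, d' = 2.960
Block 2: z(0.90) = 1.282, z(0.20) = -0.842, d' = 2.124
Δd' = d'_Block 1 − d'_Block 2 = 2.960 − 2.124 = 0.836
Block 1 has the higher sensitivity.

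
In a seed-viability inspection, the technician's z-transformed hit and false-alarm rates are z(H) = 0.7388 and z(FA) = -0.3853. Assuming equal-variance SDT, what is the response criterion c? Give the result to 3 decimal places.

c = -0.177

c = −½·[z(H) + z(FA)] = −½·(0.7388 + (-0.3853)) = -0.17675
c < 0: the technician has a liberal response bias.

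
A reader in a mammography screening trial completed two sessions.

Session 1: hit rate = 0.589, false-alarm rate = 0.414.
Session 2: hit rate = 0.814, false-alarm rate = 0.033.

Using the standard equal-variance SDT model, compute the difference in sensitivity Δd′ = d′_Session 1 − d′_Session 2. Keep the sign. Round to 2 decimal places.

Session 1: z(0.589) = 0.225, z(0.414) = -0.217, d' = 0.442
Session 2: z(0.814) = 0.893, z(0.033) = -1.838, d' = 2.731
Δd' = d'_Session 1 − d'_Session 2 = 0.442 − 2.731 = -2.289
Session 2 has the higher sensitivity.

Δd′ = -2.29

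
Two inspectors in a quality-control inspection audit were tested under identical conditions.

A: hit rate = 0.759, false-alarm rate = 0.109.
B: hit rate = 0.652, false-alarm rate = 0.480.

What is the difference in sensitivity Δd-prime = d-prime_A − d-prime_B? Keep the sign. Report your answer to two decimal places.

A: z(0.759) = 0.703, z(0.109) = -1.232, d' = 1.935
B: z(0.652) = 0.391, z(0.480) = -0.050, d' = 0.441
Δd' = d'_A − d'_B = 1.935 − 0.441 = 1.494
A has the higher sensitivity.

Δd-prime = 1.49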